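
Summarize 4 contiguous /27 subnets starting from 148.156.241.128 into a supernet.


Original prefix: /27
Number of subnets: 4 = 2^2
New prefix = 27 - 2 = 25
Supernet: 148.156.241.128/25


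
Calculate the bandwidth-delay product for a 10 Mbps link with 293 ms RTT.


BDP = bandwidth * RTT
= 10 Mbps * 293 ms
= 10 * 1e6 * 293 / 1000 bits
= 2930000 bits
= 366250 bytes
= 357.666 KB
BDP = 2930000 bits (366250 bytes)


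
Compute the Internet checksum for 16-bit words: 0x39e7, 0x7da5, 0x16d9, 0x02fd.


Sum all words (with carry folding):
+ 0x39e7 = 0x39e7
+ 0x7da5 = 0xb78c
+ 0x16d9 = 0xce65
+ 0x02fd = 0xd162
One's complement: ~0xd162
Checksum = 0x2e9d


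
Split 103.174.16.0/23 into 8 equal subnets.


New prefix = 23 + 3 = 26
Each subnet has 64 addresses
  103.174.16.0/26
  103.174.16.64/26
  103.174.16.128/26
  103.174.16.192/26
  103.174.17.0/26
  103.174.17.64/26
  103.174.17.128/26
  103.174.17.192/26
Subnets: 103.174.16.0/26, 103.174.16.64/26, 103.174.16.128/26, 103.174.16.192/26, 103.174.17.0/26, 103.174.17.64/26, 103.174.17.128/26, 103.174.17.192/26


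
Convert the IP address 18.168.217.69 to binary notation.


18 = 00010010
168 = 10101000
217 = 11011001
69 = 01000101
Binary: 00010010.10101000.11011001.01000101


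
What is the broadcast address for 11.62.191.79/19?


Network: 11.62.160.0/19
Host bits = 13
Set all host bits to 1:
Broadcast: 11.62.191.255


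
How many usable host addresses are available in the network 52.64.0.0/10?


Host bits = 32 - 10 = 22
Total addresses = 2^22 = 4194304
Usable = total - 2 (network and broadcast)
Usable hosts: 4194302


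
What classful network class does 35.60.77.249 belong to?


First octet: 35
Binary: 00100011
0xxxxxxx -> Class A (1-126)
Class A, default mask 255.0.0.0 (/8)


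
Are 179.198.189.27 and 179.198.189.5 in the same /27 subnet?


Mask: 255.255.255.224
179.198.189.27 AND mask = 179.198.189.0
179.198.189.5 AND mask = 179.198.189.0
Yes, same subnet (179.198.189.0)


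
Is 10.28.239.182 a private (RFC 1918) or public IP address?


RFC 1918 private ranges:
  10.0.0.0/8 (10.0.0.0 - 10.255.255.255)
  172.16.0.0/12 (172.16.0.0 - 172.31.255.255)
  192.168.0.0/16 (192.168.0.0 - 192.168.255.255)
Private (in 10.0.0.0/8)


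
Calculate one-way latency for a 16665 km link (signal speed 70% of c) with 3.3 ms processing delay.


Speed = 0.7 * 3e5 km/s = 210000 km/s
Propagation delay = 16665 / 210000 = 0.0794 s = 79.3571 ms
Processing delay = 3.3 ms
Total one-way latency = 82.6571 ms


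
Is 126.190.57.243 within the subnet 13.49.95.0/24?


Subnet network: 13.49.95.0
Test IP AND mask: 126.190.57.0
No, 126.190.57.243 is not in 13.49.95.0/24


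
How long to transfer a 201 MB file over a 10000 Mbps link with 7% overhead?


Effective throughput = 10000 * (1 - 7/100) = 9300 Mbps
File size in Mb = 201 * 8 = 1608 Mb
Time = 1608 / 9300
Time = 0.1729 seconds


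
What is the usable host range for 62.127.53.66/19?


Network: 62.127.32.0
Broadcast: 62.127.63.255
First usable = network + 1
Last usable = broadcast - 1
Range: 62.127.32.1 to 62.127.63.254


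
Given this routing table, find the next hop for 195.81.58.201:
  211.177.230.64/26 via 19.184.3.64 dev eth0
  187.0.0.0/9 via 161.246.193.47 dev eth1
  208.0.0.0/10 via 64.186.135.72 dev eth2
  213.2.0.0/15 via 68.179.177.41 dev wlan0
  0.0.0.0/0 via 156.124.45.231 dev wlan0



Longest prefix match for 195.81.58.201:
  /26 211.177.230.64: no
  /9 187.0.0.0: no
  /10 208.0.0.0: no
  /15 213.2.0.0: no
  /0 0.0.0.0: MATCH
Selected: next-hop 156.124.45.231 via wlan0 (matched /0)


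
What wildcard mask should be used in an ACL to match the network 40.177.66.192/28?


Subnet mask: 255.255.255.240
Wildcard = 255.255.255.255 - subnet mask
255 - 255 = 0
255 - 255 = 0
255 - 255 = 0
255 - 240 = 15
Wildcard: 0.0.0.15


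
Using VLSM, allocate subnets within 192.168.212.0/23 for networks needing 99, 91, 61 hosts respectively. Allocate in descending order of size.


99 hosts -> /25 (126 usable): 192.168.212.0/25
91 hosts -> /25 (126 usable): 192.168.212.128/25
61 hosts -> /26 (62 usable): 192.168.213.0/26
Allocation: 192.168.212.0/25 (99 hosts, 126 usable); 192.168.212.128/25 (91 hosts, 126 usable); 192.168.213.0/26 (61 hosts, 62 usable)


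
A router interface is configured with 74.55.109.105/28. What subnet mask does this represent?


/28 means 28 network bits, 4 host bits
Binary: 11111111111111111111111111110000
Mask: 255.255.255.240


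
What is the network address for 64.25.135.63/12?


IP:   01000000.00011001.10000111.00111111
Mask: 11111111.11110000.00000000.00000000
AND operation:
Net:  01000000.00010000.00000000.00000000
Network: 64.16.0.0/12


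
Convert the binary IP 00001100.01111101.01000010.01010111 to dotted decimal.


00001100 = 12
01111101 = 125
01000010 = 66
01010111 = 87
IP: 12.125.66.87


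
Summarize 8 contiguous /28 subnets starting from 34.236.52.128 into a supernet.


Original prefix: /28
Number of subnets: 8 = 2^3
New prefix = 28 - 3 = 25
Supernet: 34.236.52.128/25


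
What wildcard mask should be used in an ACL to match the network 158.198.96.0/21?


Subnet mask: 255.255.248.0
Wildcard = 255.255.255.255 - subnet mask
255 - 255 = 0
255 - 255 = 0
255 - 248 = 7
255 - 0 = 255
Wildcard: 0.0.7.255


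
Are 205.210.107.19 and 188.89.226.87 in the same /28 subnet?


Mask: 255.255.255.240
205.210.107.19 AND mask = 205.210.107.16
188.89.226.87 AND mask = 188.89.226.80
No, different subnets (205.210.107.16 vs 188.89.226.80)


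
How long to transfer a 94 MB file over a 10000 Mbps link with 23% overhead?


Effective throughput = 10000 * (1 - 23/100) = 7700 Mbps
File size in Mb = 94 * 8 = 752 Mb
Time = 752 / 7700
Time = 0.0977 seconds


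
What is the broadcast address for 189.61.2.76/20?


Network: 189.61.0.0/20
Host bits = 12
Set all host bits to 1:
Broadcast: 189.61.15.255


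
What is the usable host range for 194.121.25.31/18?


Network: 194.121.0.0
Broadcast: 194.121.63.255
First usable = network + 1
Last usable = broadcast - 1
Range: 194.121.0.1 to 194.121.63.254


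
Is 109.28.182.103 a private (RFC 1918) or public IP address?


RFC 1918 private ranges:
  10.0.0.0/8 (10.0.0.0 - 10.255.255.255)
  172.16.0.0/12 (172.16.0.0 - 172.31.255.255)
  192.168.0.0/16 (192.168.0.0 - 192.168.255.255)
Public (not in any RFC 1918 range)


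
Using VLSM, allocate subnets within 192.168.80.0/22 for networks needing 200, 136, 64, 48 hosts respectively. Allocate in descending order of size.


200 hosts -> /24 (254 usable): 192.168.80.0/24
136 hosts -> /24 (254 usable): 192.168.81.0/24
64 hosts -> /25 (126 usable): 192.168.82.0/25
48 hosts -> /26 (62 usable): 192.168.82.128/26
Allocation: 192.168.80.0/24 (200 hosts, 254 usable); 192.168.81.0/24 (136 hosts, 254 usable); 192.168.82.0/25 (64 hosts, 126 usable); 192.168.82.128/26 (48 hosts, 62 usable)


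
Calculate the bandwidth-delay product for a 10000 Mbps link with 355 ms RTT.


BDP = bandwidth * RTT
= 10000 Mbps * 355 ms
= 10000 * 1e6 * 355 / 1000 bits
= 3550000000 bits
= 443750000 bytes
= 433349.6094 KB
BDP = 3550000000 bits (443750000 bytes)


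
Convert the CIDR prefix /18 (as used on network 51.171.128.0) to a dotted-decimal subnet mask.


/18 means 18 network bits, 14 host bits
Binary: 11111111111111111100000000000000
Mask: 255.255.192.0


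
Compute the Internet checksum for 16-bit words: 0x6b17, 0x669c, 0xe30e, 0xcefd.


Sum all words (with carry folding):
+ 0x6b17 = 0x6b17
+ 0x669c = 0xd1b3
+ 0xe30e = 0xb4c2
+ 0xcefd = 0x83c0
One's complement: ~0x83c0
Checksum = 0x7c3f


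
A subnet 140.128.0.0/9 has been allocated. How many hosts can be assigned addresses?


Host bits = 32 - 9 = 23
Total addresses = 2^23 = 8388608
Usable = total - 2 (network and broadcast)
Usable hosts: 8388606


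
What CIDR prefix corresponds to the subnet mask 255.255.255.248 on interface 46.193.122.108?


Binary: 11111111.11111111.11111111.11111000
Count leading 1s
Prefix: /29


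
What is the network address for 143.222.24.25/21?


IP:   10001111.11011110.00011000.00011001
Mask: 11111111.11111111.11111000.00000000
AND operation:
Net:  10001111.11011110.00011000.00000000
Network: 143.222.24.0/21


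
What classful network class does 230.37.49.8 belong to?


First octet: 230
Binary: 11100110
1110xxxx -> Class D (224-239)
Class D (multicast), default mask N/A


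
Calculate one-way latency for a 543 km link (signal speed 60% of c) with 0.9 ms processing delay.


Speed = 0.6 * 3e5 km/s = 180000 km/s
Propagation delay = 543 / 180000 = 0.003 s = 3.0167 ms
Processing delay = 0.9 ms
Total one-way latency = 3.9167 ms


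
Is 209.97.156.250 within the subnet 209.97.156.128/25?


Subnet network: 209.97.156.128
Test IP AND mask: 209.97.156.128
Yes, 209.97.156.250 is in 209.97.156.128/25


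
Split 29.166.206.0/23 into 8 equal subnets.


New prefix = 23 + 3 = 26
Each subnet has 64 addresses
  29.166.206.0/26
  29.166.206.64/26
  29.166.206.128/26
  29.166.206.192/26
  29.166.207.0/26
  29.166.207.64/26
  29.166.207.128/26
  29.166.207.192/26
Subnets: 29.166.206.0/26, 29.166.206.64/26, 29.166.206.128/26, 29.166.206.192/26, 29.166.207.0/26, 29.166.207.64/26, 29.166.207.128/26, 29.166.207.192/26


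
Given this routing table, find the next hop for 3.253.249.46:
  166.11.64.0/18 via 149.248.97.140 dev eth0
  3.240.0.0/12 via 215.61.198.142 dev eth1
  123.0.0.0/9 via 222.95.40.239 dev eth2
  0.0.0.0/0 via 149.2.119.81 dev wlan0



Longest prefix match for 3.253.249.46:
  /18 166.11.64.0: no
  /12 3.240.0.0: MATCH
  /9 123.0.0.0: no
  /0 0.0.0.0: MATCH
Selected: next-hop 215.61.198.142 via eth1 (matched /12)


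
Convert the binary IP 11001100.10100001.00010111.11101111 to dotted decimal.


11001100 = 204
10100001 = 161
00010111 = 23
11101111 = 239
IP: 204.161.23.239


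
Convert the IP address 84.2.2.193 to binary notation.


84 = 01010100
2 = 00000010
2 = 00000010
193 = 11000001
Binary: 01010100.00000010.00000010.11000001


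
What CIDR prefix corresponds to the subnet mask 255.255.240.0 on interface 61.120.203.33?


Binary: 11111111.11111111.11110000.00000000
Count leading 1s
Prefix: /20


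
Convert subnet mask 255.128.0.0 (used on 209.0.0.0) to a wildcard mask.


Subnet mask: 255.128.0.0
Wildcard = 255.255.255.255 - subnet mask
255 - 255 = 0
255 - 128 = 127
255 - 0 = 255
255 - 0 = 255
Wildcard: 0.127.255.255


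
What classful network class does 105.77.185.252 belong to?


First octet: 105
Binary: 01101001
0xxxxxxx -> Class A (1-126)
Class A, default mask 255.0.0.0 (/8)


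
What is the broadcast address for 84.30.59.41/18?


Network: 84.30.0.0/18
Host bits = 14
Set all host bits to 1:
Broadcast: 84.30.63.255


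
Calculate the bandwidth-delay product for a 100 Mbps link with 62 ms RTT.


BDP = bandwidth * RTT
= 100 Mbps * 62 ms
= 100 * 1e6 * 62 / 1000 bits
= 6200000 bits
= 775000 bytes
= 756.8359 KB
BDP = 6200000 bits (775000 bytes)


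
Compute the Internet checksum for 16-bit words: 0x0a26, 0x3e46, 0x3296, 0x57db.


Sum all words (with carry folding):
+ 0x0a26 = 0x0a26
+ 0x3e46 = 0x486c
+ 0x3296 = 0x7b02
+ 0x57db = 0xd2dd
One's complement: ~0xd2dd
Checksum = 0x2d22


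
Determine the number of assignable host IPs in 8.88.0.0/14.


Host bits = 32 - 14 = 18
Total addresses = 2^18 = 262144
Usable = total - 2 (network and broadcast)
Usable hosts: 262142


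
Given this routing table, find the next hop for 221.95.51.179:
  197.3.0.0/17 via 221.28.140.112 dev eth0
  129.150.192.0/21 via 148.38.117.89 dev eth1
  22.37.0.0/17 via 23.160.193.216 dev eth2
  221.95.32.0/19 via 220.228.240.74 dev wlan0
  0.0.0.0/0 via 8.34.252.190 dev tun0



Longest prefix match for 221.95.51.179:
  /17 197.3.0.0: no
  /21 129.150.192.0: no
  /17 22.37.0.0: no
  /19 221.95.32.0: MATCH
  /0 0.0.0.0: MATCH
Selected: next-hop 220.228.240.74 via wlan0 (matched /19)


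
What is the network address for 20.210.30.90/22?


IP:   00010100.11010010.00011110.01011010
Mask: 11111111.11111111.11111100.00000000
AND operation:
Net:  00010100.11010010.00011100.00000000
Network: 20.210.28.0/22


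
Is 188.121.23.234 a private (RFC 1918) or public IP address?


RFC 1918 private ranges:
  10.0.0.0/8 (10.0.0.0 - 10.255.255.255)
  172.16.0.0/12 (172.16.0.0 - 172.31.255.255)
  192.168.0.0/16 (192.168.0.0 - 192.168.255.255)
Public (not in any RFC 1918 range)


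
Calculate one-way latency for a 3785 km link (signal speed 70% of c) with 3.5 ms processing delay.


Speed = 0.7 * 3e5 km/s = 210000 km/s
Propagation delay = 3785 / 210000 = 0.018 s = 18.0238 ms
Processing delay = 3.5 ms
Total one-way latency = 21.5238 ms


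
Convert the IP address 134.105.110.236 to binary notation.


134 = 10000110
105 = 01101001
110 = 01101110
236 = 11101100
Binary: 10000110.01101001.01101110.11101100


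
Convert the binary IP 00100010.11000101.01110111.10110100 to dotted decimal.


00100010 = 34
11000101 = 197
01110111 = 119
10110100 = 180
IP: 34.197.119.180


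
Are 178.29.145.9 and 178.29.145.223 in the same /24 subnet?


Mask: 255.255.255.0
178.29.145.9 AND mask = 178.29.145.0
178.29.145.223 AND mask = 178.29.145.0
Yes, same subnet (178.29.145.0)


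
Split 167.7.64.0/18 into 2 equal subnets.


New prefix = 18 + 1 = 19
Each subnet has 8192 addresses
  167.7.64.0/19
  167.7.96.0/19
Subnets: 167.7.64.0/19, 167.7.96.0/19


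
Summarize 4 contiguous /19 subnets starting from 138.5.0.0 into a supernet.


Original prefix: /19
Number of subnets: 4 = 2^2
New prefix = 19 - 2 = 17
Supernet: 138.5.0.0/17


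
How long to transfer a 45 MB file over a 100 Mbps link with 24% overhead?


Effective throughput = 100 * (1 - 24/100) = 76 Mbps
File size in Mb = 45 * 8 = 360 Mb
Time = 360 / 76
Time = 4.7368 seconds


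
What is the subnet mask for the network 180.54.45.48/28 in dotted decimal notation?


/28 means 28 network bits, 4 host bits
Binary: 11111111111111111111111111110000
Mask: 255.255.255.240


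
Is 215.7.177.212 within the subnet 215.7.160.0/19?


Subnet network: 215.7.160.0
Test IP AND mask: 215.7.160.0
Yes, 215.7.177.212 is in 215.7.160.0/19


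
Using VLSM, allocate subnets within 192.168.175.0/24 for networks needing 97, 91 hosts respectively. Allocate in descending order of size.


97 hosts -> /25 (126 usable): 192.168.175.0/25
91 hosts -> /25 (126 usable): 192.168.175.128/25
Allocation: 192.168.175.0/25 (97 hosts, 126 usable); 192.168.175.128/25 (91 hosts, 126 usable)


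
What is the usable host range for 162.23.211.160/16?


Network: 162.23.0.0
Broadcast: 162.23.255.255
First usable = network + 1
Last usable = broadcast - 1
Range: 162.23.0.1 to 162.23.255.254


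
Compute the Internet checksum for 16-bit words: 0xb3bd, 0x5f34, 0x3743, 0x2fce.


Sum all words (with carry folding):
+ 0xb3bd = 0xb3bd
+ 0x5f34 = 0x12f2
+ 0x3743 = 0x4a35
+ 0x2fce = 0x7a03
One's complement: ~0x7a03
Checksum = 0x85fc


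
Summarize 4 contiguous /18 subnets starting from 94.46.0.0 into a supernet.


Original prefix: /18
Number of subnets: 4 = 2^2
New prefix = 18 - 2 = 16
Supernet: 94.46.0.0/16


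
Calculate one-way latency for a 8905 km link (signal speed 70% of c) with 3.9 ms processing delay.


Speed = 0.7 * 3e5 km/s = 210000 km/s
Propagation delay = 8905 / 210000 = 0.0424 s = 42.4048 ms
Processing delay = 3.9 ms
Total one-way latency = 46.3048 ms


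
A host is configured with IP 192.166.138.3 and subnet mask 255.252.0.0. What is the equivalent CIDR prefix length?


Binary: 11111111.11111100.00000000.00000000
Count leading 1s
Prefix: /14


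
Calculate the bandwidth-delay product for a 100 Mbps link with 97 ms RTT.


BDP = bandwidth * RTT
= 100 Mbps * 97 ms
= 100 * 1e6 * 97 / 1000 bits
= 9700000 bits
= 1212500 bytes
= 1184.082 KB
BDP = 9700000 bits (1212500 bytes)


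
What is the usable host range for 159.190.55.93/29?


Network: 159.190.55.88
Broadcast: 159.190.55.95
First usable = network + 1
Last usable = broadcast - 1
Range: 159.190.55.89 to 159.190.55.94


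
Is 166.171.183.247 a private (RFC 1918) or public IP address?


RFC 1918 private ranges:
  10.0.0.0/8 (10.0.0.0 - 10.255.255.255)
  172.16.0.0/12 (172.16.0.0 - 172.31.255.255)
  192.168.0.0/16 (192.168.0.0 - 192.168.255.255)
Public (not in any RFC 1918 range)


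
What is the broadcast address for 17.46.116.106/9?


Network: 17.0.0.0/9
Host bits = 23
Set all host bits to 1:
Broadcast: 17.127.255.255


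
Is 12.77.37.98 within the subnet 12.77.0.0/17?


Subnet network: 12.77.0.0
Test IP AND mask: 12.77.0.0
Yes, 12.77.37.98 is in 12.77.0.0/17


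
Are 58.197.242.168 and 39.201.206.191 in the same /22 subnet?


Mask: 255.255.252.0
58.197.242.168 AND mask = 58.197.240.0
39.201.206.191 AND mask = 39.201.204.0
No, different subnets (58.197.240.0 vs 39.201.204.0)


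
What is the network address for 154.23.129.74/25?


IP:   10011010.00010111.10000001.01001010
Mask: 11111111.11111111.11111111.10000000
AND operation:
Net:  10011010.00010111.10000001.00000000
Network: 154.23.129.0/25


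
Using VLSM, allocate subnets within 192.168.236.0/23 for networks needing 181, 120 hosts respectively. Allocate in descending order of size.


181 hosts -> /24 (254 usable): 192.168.236.0/24
120 hosts -> /25 (126 usable): 192.168.237.0/25
Allocation: 192.168.236.0/24 (181 hosts, 254 usable); 192.168.237.0/25 (120 hosts, 126 usable)


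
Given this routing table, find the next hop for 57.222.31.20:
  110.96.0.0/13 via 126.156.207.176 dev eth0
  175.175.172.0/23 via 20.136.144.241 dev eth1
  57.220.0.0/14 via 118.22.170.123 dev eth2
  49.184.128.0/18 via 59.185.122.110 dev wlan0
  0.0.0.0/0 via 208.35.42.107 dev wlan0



Longest prefix match for 57.222.31.20:
  /13 110.96.0.0: no
  /23 175.175.172.0: no
  /14 57.220.0.0: MATCH
  /18 49.184.128.0: no
  /0 0.0.0.0: MATCH
Selected: next-hop 118.22.170.123 via eth2 (matched /14)


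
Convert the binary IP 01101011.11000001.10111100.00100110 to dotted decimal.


01101011 = 107
11000001 = 193
10111100 = 188
00100110 = 38
IP: 107.193.188.38


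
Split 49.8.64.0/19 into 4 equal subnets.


New prefix = 19 + 2 = 21
Each subnet has 2048 addresses
  49.8.64.0/21
  49.8.72.0/21
  49.8.80.0/21
  49.8.88.0/21
Subnets: 49.8.64.0/21, 49.8.72.0/21, 49.8.80.0/21, 49.8.88.0/21


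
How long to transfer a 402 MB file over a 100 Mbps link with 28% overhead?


Effective throughput = 100 * (1 - 28/100) = 72 Mbps
File size in Mb = 402 * 8 = 3216 Mb
Time = 3216 / 72
Time = 44.6667 seconds


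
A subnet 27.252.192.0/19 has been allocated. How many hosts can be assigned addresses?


Host bits = 32 - 19 = 13
Total addresses = 2^13 = 8192
Usable = total - 2 (network and broadcast)
Usable hosts: 8190


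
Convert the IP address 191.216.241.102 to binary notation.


191 = 10111111
216 = 11011000
241 = 11110001
102 = 01100110
Binary: 10111111.11011000.11110001.01100110


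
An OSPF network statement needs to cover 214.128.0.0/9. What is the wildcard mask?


Subnet mask: 255.128.0.0
Wildcard = 255.255.255.255 - subnet mask
255 - 255 = 0
255 - 128 = 127
255 - 0 = 255
255 - 0 = 255
Wildcard: 0.127.255.255


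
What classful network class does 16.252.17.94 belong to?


First octet: 16
Binary: 00010000
0xxxxxxx -> Class A (1-126)
Class A, default mask 255.0.0.0 (/8)


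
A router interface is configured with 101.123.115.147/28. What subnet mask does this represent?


/28 means 28 network bits, 4 host bits
Binary: 11111111111111111111111111110000
Mask: 255.255.255.240


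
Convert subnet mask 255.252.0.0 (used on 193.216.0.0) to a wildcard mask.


Subnet mask: 255.252.0.0
Wildcard = 255.255.255.255 - subnet mask
255 - 255 = 0
255 - 252 = 3
255 - 0 = 255
255 - 0 = 255
Wildcard: 0.3.255.255


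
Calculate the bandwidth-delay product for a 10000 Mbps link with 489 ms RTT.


BDP = bandwidth * RTT
= 10000 Mbps * 489 ms
= 10000 * 1e6 * 489 / 1000 bits
= 4890000000 bits
= 611250000 bytes
= 596923.8281 KB
BDP = 4890000000 bits (611250000 bytes)


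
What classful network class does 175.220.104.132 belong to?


First octet: 175
Binary: 10101111
10xxxxxx -> Class B (128-191)
Class B, default mask 255.255.0.0 (/16)


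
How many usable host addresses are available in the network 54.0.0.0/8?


Host bits = 32 - 8 = 24
Total addresses = 2^24 = 16777216
Usable = total - 2 (network and broadcast)
Usable hosts: 16777214


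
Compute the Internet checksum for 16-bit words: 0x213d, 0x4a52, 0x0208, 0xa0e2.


Sum all words (with carry folding):
+ 0x213d = 0x213d
+ 0x4a52 = 0x6b8f
+ 0x0208 = 0x6d97
+ 0xa0e2 = 0x0e7a
One's complement: ~0x0e7a
Checksum = 0xf185


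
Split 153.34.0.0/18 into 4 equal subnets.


New prefix = 18 + 2 = 20
Each subnet has 4096 addresses
  153.34.0.0/20
  153.34.16.0/20
  153.34.32.0/20
  153.34.48.0/20
Subnets: 153.34.0.0/20, 153.34.16.0/20, 153.34.32.0/20, 153.34.48.0/20


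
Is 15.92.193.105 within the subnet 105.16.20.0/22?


Subnet network: 105.16.20.0
Test IP AND mask: 15.92.192.0
No, 15.92.193.105 is not in 105.16.20.0/22


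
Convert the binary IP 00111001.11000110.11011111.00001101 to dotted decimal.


00111001 = 57
11000110 = 198
11011111 = 223
00001101 = 13
IP: 57.198.223.13


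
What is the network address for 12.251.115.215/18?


IP:   00001100.11111011.01110011.11010111
Mask: 11111111.11111111.11000000.00000000
AND operation:
Net:  00001100.11111011.01000000.00000000
Network: 12.251.64.0/18


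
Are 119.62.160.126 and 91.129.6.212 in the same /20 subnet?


Mask: 255.255.240.0
119.62.160.126 AND mask = 119.62.160.0
91.129.6.212 AND mask = 91.129.0.0
No, different subnets (119.62.160.0 vs 91.129.0.0)


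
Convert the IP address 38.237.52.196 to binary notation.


38 = 00100110
237 = 11101101
52 = 00110100
196 = 11000100
Binary: 00100110.11101101.00110100.11000100


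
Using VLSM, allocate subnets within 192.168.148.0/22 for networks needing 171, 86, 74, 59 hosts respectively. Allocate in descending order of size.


171 hosts -> /24 (254 usable): 192.168.148.0/24
86 hosts -> /25 (126 usable): 192.168.149.0/25
74 hosts -> /25 (126 usable): 192.168.149.128/25
59 hosts -> /26 (62 usable): 192.168.150.0/26
Allocation: 192.168.148.0/24 (171 hosts, 254 usable); 192.168.149.0/25 (86 hosts, 126 usable); 192.168.149.128/25 (74 hosts, 126 usable); 192.168.150.0/26 (59 hosts, 62 usable)


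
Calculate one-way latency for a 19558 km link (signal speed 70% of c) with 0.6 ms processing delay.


Speed = 0.7 * 3e5 km/s = 210000 km/s
Propagation delay = 19558 / 210000 = 0.0931 s = 93.1333 ms
Processing delay = 0.6 ms
Total one-way latency = 93.7333 ms


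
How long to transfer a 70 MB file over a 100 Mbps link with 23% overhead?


Effective throughput = 100 * (1 - 23/100) = 77 Mbps
File size in Mb = 70 * 8 = 560 Mb
Time = 560 / 77
Time = 7.2727 seconds


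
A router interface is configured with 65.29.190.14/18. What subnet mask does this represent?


/18 means 18 network bits, 14 host bits
Binary: 11111111111111111100000000000000
Mask: 255.255.192.0


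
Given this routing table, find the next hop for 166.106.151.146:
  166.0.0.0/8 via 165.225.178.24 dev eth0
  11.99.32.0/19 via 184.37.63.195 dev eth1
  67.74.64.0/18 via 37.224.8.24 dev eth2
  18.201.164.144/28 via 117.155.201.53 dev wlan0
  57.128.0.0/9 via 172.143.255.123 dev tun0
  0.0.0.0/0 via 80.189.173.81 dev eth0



Longest prefix match for 166.106.151.146:
  /8 166.0.0.0: MATCH
  /19 11.99.32.0: no
  /18 67.74.64.0: no
  /28 18.201.164.144: no
  /9 57.128.0.0: no
  /0 0.0.0.0: MATCH
Selected: next-hop 165.225.178.24 via eth0 (matched /8)


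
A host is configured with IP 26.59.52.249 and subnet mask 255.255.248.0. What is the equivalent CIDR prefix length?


Binary: 11111111.11111111.11111000.00000000
Count leading 1s
Prefix: /21


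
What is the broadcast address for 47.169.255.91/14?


Network: 47.168.0.0/14
Host bits = 18
Set all host bits to 1:
Broadcast: 47.171.255.255


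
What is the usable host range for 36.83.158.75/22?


Network: 36.83.156.0
Broadcast: 36.83.159.255
First usable = network + 1
Last usable = broadcast - 1
Range: 36.83.156.1 to 36.83.159.254


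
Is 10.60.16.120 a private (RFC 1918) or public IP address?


RFC 1918 private ranges:
  10.0.0.0/8 (10.0.0.0 - 10.255.255.255)
  172.16.0.0/12 (172.16.0.0 - 172.31.255.255)
  192.168.0.0/16 (192.168.0.0 - 192.168.255.255)
Private (in 10.0.0.0/8)


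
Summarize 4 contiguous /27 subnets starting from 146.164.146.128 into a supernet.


Original prefix: /27
Number of subnets: 4 = 2^2
New prefix = 27 - 2 = 25
Supernet: 146.164.146.128/25


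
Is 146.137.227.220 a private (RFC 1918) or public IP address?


RFC 1918 private ranges:
  10.0.0.0/8 (10.0.0.0 - 10.255.255.255)
  172.16.0.0/12 (172.16.0.0 - 172.31.255.255)
  192.168.0.0/16 (192.168.0.0 - 192.168.255.255)
Public (not in any RFC 1918 range)


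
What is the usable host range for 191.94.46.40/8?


Network: 191.0.0.0
Broadcast: 191.255.255.255
First usable = network + 1
Last usable = broadcast - 1
Range: 191.0.0.1 to 191.255.255.254


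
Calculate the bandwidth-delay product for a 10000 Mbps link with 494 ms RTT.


BDP = bandwidth * RTT
= 10000 Mbps * 494 ms
= 10000 * 1e6 * 494 / 1000 bits
= 4940000000 bits
= 617500000 bytes
= 603027.3438 KB
BDP = 4940000000 bits (617500000 bytes)


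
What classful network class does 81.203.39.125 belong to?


First octet: 81
Binary: 01010001
0xxxxxxx -> Class A (1-126)
Class A, default mask 255.0.0.0 (/8)


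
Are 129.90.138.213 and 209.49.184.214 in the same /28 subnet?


Mask: 255.255.255.240
129.90.138.213 AND mask = 129.90.138.208
209.49.184.214 AND mask = 209.49.184.208
No, different subnets (129.90.138.208 vs 209.49.184.208)


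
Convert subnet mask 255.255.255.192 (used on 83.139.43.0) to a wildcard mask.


Subnet mask: 255.255.255.192
Wildcard = 255.255.255.255 - subnet mask
255 - 255 = 0
255 - 255 = 0
255 - 255 = 0
255 - 192 = 63
Wildcard: 0.0.0.63


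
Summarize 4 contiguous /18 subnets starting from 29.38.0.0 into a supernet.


Original prefix: /18
Number of subnets: 4 = 2^2
New prefix = 18 - 2 = 16
Supernet: 29.38.0.0/16


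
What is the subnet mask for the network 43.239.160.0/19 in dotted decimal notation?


/19 means 19 network bits, 13 host bits
Binary: 11111111111111111110000000000000
Mask: 255.255.224.0


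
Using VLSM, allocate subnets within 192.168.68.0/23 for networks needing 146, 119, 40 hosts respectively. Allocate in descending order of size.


146 hosts -> /24 (254 usable): 192.168.68.0/24
119 hosts -> /25 (126 usable): 192.168.69.0/25
40 hosts -> /26 (62 usable): 192.168.69.128/26
Allocation: 192.168.68.0/24 (146 hosts, 254 usable); 192.168.69.0/25 (119 hosts, 126 usable); 192.168.69.128/26 (40 hosts, 62 usable)


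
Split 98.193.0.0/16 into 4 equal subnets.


New prefix = 16 + 2 = 18
Each subnet has 16384 addresses
  98.193.0.0/18
  98.193.64.0/18
  98.193.128.0/18
  98.193.192.0/18
Subnets: 98.193.0.0/18, 98.193.64.0/18, 98.193.128.0/18, 98.193.192.0/18


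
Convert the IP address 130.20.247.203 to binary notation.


130 = 10000010
20 = 00010100
247 = 11110111
203 = 11001011
Binary: 10000010.00010100.11110111.11001011


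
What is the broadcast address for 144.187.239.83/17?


Network: 144.187.128.0/17
Host bits = 15
Set all host bits to 1:
Broadcast: 144.187.255.255


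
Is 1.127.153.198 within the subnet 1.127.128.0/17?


Subnet network: 1.127.128.0
Test IP AND mask: 1.127.128.0
Yes, 1.127.153.198 is in 1.127.128.0/17


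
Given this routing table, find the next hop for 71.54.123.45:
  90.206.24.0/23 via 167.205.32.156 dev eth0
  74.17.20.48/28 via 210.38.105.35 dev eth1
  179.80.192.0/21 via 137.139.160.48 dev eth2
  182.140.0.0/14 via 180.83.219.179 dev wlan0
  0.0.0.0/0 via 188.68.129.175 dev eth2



Longest prefix match for 71.54.123.45:
  /23 90.206.24.0: no
  /28 74.17.20.48: no
  /21 179.80.192.0: no
  /14 182.140.0.0: no
  /0 0.0.0.0: MATCH
Selected: next-hop 188.68.129.175 via eth2 (matched /0)


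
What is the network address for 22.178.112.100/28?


IP:   00010110.10110010.01110000.01100100
Mask: 11111111.11111111.11111111.11110000
AND operation:
Net:  00010110.10110010.01110000.01100000
Network: 22.178.112.96/28


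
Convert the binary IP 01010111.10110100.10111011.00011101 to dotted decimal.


01010111 = 87
10110100 = 180
10111011 = 187
00011101 = 29
IP: 87.180.187.29


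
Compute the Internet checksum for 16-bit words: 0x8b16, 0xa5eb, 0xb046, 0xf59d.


Sum all words (with carry folding):
+ 0x8b16 = 0x8b16
+ 0xa5eb = 0x3102
+ 0xb046 = 0xe148
+ 0xf59d = 0xd6e6
One's complement: ~0xd6e6
Checksum = 0x2919


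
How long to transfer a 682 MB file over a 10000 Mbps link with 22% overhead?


Effective throughput = 10000 * (1 - 22/100) = 7800 Mbps
File size in Mb = 682 * 8 = 5456 Mb
Time = 5456 / 7800
Time = 0.6995 seconds


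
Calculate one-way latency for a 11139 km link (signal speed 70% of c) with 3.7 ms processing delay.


Speed = 0.7 * 3e5 km/s = 210000 km/s
Propagation delay = 11139 / 210000 = 0.053 s = 53.0429 ms
Processing delay = 3.7 ms
Total one-way latency = 56.7429 ms


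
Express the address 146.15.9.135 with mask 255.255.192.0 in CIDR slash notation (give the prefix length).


Binary: 11111111.11111111.11000000.00000000
Count leading 1s
Prefix: /18


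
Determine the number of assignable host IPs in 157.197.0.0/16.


Host bits = 32 - 16 = 16
Total addresses = 2^16 = 65536
Usable = total - 2 (network and broadcast)
Usable hosts: 65534


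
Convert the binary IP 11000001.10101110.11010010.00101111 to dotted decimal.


11000001 = 193
10101110 = 174
11010010 = 210
00101111 = 47
IP: 193.174.210.47


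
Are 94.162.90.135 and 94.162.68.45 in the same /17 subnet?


Mask: 255.255.128.0
94.162.90.135 AND mask = 94.162.0.0
94.162.68.45 AND mask = 94.162.0.0
Yes, same subnet (94.162.0.0)


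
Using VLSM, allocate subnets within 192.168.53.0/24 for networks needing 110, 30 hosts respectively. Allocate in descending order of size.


110 hosts -> /25 (126 usable): 192.168.53.0/25
30 hosts -> /27 (30 usable): 192.168.53.128/27
Allocation: 192.168.53.0/25 (110 hosts, 126 usable); 192.168.53.128/27 (30 hosts, 30 usable)


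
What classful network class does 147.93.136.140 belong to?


First octet: 147
Binary: 10010011
10xxxxxx -> Class B (128-191)
Class B, default mask 255.255.0.0 (/16)


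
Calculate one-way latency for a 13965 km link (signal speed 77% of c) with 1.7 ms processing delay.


Speed = 0.77 * 3e5 km/s = 231000 km/s
Propagation delay = 13965 / 231000 = 0.0605 s = 60.4545 ms
Processing delay = 1.7 ms
Total one-way latency = 62.1545 ms


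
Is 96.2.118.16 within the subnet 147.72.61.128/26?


Subnet network: 147.72.61.128
Test IP AND mask: 96.2.118.0
No, 96.2.118.16 is not in 147.72.61.128/26


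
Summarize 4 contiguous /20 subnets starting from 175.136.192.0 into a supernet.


Original prefix: /20
Number of subnets: 4 = 2^2
New prefix = 20 - 2 = 18
Supernet: 175.136.192.0/18


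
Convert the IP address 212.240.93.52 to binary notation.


212 = 11010100
240 = 11110000
93 = 01011101
52 = 00110100
Binary: 11010100.11110000.01011101.00110100


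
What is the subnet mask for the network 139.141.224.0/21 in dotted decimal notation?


/21 means 21 network bits, 11 host bits
Binary: 11111111111111111111100000000000
Mask: 255.255.248.0


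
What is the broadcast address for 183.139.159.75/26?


Network: 183.139.159.64/26
Host bits = 6
Set all host bits to 1:
Broadcast: 183.139.159.127


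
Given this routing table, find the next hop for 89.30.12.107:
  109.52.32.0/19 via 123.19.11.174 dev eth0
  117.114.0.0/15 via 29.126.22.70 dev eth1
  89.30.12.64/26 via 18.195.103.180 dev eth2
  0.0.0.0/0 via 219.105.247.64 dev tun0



Longest prefix match for 89.30.12.107:
  /19 109.52.32.0: no
  /15 117.114.0.0: no
  /26 89.30.12.64: MATCH
  /0 0.0.0.0: MATCH
Selected: next-hop 18.195.103.180 via eth2 (matched /26)


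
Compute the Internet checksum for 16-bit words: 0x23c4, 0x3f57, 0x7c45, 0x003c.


Sum all words (with carry folding):
+ 0x23c4 = 0x23c4
+ 0x3f57 = 0x631b
+ 0x7c45 = 0xdf60
+ 0x003c = 0xdf9c
One's complement: ~0xdf9c
Checksum = 0x2063


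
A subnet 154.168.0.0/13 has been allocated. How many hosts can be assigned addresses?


Host bits = 32 - 13 = 19
Total addresses = 2^19 = 524288
Usable = total - 2 (network and broadcast)
Usable hosts: 524286


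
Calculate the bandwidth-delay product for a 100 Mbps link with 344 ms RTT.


BDP = bandwidth * RTT
= 100 Mbps * 344 ms
= 100 * 1e6 * 344 / 1000 bits
= 34400000 bits
= 4300000 bytes
= 4199.2188 KB
BDP = 34400000 bits (4300000 bytes)


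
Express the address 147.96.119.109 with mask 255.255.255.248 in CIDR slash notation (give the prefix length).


Binary: 11111111.11111111.11111111.11111000
Count leading 1s
Prefix: /29


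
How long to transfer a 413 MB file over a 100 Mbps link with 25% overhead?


Effective throughput = 100 * (1 - 25/100) = 75 Mbps
File size in Mb = 413 * 8 = 3304 Mb
Time = 3304 / 75
Time = 44.0533 seconds


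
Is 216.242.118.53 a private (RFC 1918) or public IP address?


RFC 1918 private ranges:
  10.0.0.0/8 (10.0.0.0 - 10.255.255.255)
  172.16.0.0/12 (172.16.0.0 - 172.31.255.255)
  192.168.0.0/16 (192.168.0.0 - 192.168.255.255)
Public (not in any RFC 1918 range)


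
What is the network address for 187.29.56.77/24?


IP:   10111011.00011101.00111000.01001101
Mask: 11111111.11111111.11111111.00000000
AND operation:
Net:  10111011.00011101.00111000.00000000
Network: 187.29.56.0/24


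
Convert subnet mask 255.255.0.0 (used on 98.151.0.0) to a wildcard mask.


Subnet mask: 255.255.0.0
Wildcard = 255.255.255.255 - subnet mask
255 - 255 = 0
255 - 255 = 0
255 - 0 = 255
255 - 0 = 255
Wildcard: 0.0.255.255


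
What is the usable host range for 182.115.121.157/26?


Network: 182.115.121.128
Broadcast: 182.115.121.191
First usable = network + 1
Last usable = broadcast - 1
Range: 182.115.121.129 to 182.115.121.190


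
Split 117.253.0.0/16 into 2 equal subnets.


New prefix = 16 + 1 = 17
Each subnet has 32768 addresses
  117.253.0.0/17
  117.253.128.0/17
Subnets: 117.253.0.0/17, 117.253.128.0/17


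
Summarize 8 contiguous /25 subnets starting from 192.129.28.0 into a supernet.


Original prefix: /25
Number of subnets: 8 = 2^3
New prefix = 25 - 3 = 22
Supernet: 192.129.28.0/22


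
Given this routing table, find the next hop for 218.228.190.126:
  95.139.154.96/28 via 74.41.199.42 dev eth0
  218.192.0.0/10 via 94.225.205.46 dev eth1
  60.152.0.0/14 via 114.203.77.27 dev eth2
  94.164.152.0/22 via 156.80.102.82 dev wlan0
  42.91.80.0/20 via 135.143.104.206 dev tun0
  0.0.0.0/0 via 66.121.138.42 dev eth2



Longest prefix match for 218.228.190.126:
  /28 95.139.154.96: no
  /10 218.192.0.0: MATCH
  /14 60.152.0.0: no
  /22 94.164.152.0: no
  /20 42.91.80.0: no
  /0 0.0.0.0: MATCH
Selected: next-hop 94.225.205.46 via eth1 (matched /10)


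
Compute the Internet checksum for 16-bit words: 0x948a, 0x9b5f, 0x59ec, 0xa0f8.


Sum all words (with carry folding):
+ 0x948a = 0x948a
+ 0x9b5f = 0x2fea
+ 0x59ec = 0x89d6
+ 0xa0f8 = 0x2acf
One's complement: ~0x2acf
Checksum = 0xd530


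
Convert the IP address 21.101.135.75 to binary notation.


21 = 00010101
101 = 01100101
135 = 10000111
75 = 01001011
Binary: 00010101.01100101.10000111.01001011


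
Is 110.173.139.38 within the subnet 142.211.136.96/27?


Subnet network: 142.211.136.96
Test IP AND mask: 110.173.139.32
No, 110.173.139.38 is not in 142.211.136.96/27


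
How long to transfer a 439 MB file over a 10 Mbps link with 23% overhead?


Effective throughput = 10 * (1 - 23/100) = 7.7 Mbps
File size in Mb = 439 * 8 = 3512 Mb
Time = 3512 / 7.7
Time = 456.1039 seconds


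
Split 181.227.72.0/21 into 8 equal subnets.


New prefix = 21 + 3 = 24
Each subnet has 256 addresses
  181.227.72.0/24
  181.227.73.0/24
  181.227.74.0/24
  181.227.75.0/24
  181.227.76.0/24
  181.227.77.0/24
  181.227.78.0/24
  181.227.79.0/24
Subnets: 181.227.72.0/24, 181.227.73.0/24, 181.227.74.0/24, 181.227.75.0/24, 181.227.76.0/24, 181.227.77.0/24, 181.227.78.0/24, 181.227.79.0/24


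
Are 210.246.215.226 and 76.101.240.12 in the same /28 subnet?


Mask: 255.255.255.240
210.246.215.226 AND mask = 210.246.215.224
76.101.240.12 AND mask = 76.101.240.0
No, different subnets (210.246.215.224 vs 76.101.240.0)


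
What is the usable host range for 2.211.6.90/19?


Network: 2.211.0.0
Broadcast: 2.211.31.255
First usable = network + 1
Last usable = broadcast - 1
Range: 2.211.0.1 to 2.211.31.254


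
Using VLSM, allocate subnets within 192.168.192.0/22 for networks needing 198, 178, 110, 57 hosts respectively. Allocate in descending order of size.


198 hosts -> /24 (254 usable): 192.168.192.0/24
178 hosts -> /24 (254 usable): 192.168.193.0/24
110 hosts -> /25 (126 usable): 192.168.194.0/25
57 hosts -> /26 (62 usable): 192.168.194.128/26
Allocation: 192.168.192.0/24 (198 hosts, 254 usable); 192.168.193.0/24 (178 hosts, 254 usable); 192.168.194.0/25 (110 hosts, 126 usable); 192.168.194.128/26 (57 hosts, 62 usable)


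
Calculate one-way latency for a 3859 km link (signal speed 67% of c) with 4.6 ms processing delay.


Speed = 0.67 * 3e5 km/s = 201000 km/s
Propagation delay = 3859 / 201000 = 0.0192 s = 19.199 ms
Processing delay = 4.6 ms
Total one-way latency = 23.799 ms


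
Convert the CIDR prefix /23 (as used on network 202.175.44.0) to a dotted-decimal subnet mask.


/23 means 23 network bits, 9 host bits
Binary: 11111111111111111111111000000000
Mask: 255.255.254.0


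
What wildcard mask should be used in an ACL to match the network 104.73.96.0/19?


Subnet mask: 255.255.224.0
Wildcard = 255.255.255.255 - subnet mask
255 - 255 = 0
255 - 255 = 0
255 - 224 = 31
255 - 0 = 255
Wildcard: 0.0.31.255


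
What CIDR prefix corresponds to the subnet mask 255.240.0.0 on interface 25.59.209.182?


Binary: 11111111.11110000.00000000.00000000
Count leading 1s
Prefix: /12


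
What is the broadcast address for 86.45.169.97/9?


Network: 86.0.0.0/9
Host bits = 23
Set all host bits to 1:
Broadcast: 86.127.255.255


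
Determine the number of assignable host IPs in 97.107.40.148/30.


Host bits = 32 - 30 = 2
Total addresses = 2^2 = 4
Usable = total - 2 (network and broadcast)
Usable hosts: 2


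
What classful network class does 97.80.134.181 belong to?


First octet: 97
Binary: 01100001
0xxxxxxx -> Class A (1-126)
Class A, default mask 255.0.0.0 (/8)


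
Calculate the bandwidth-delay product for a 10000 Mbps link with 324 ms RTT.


BDP = bandwidth * RTT
= 10000 Mbps * 324 ms
= 10000 * 1e6 * 324 / 1000 bits
= 3240000000 bits
= 405000000 bytes
= 395507.8125 KB
BDP = 3240000000 bits (405000000 bytes)


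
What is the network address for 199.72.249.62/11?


IP:   11000111.01001000.11111001.00111110
Mask: 11111111.11100000.00000000.00000000
AND operation:
Net:  11000111.01000000.00000000.00000000
Network: 199.64.0.0/11


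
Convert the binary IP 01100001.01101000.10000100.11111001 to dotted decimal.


01100001 = 97
01101000 = 104
10000100 = 132
11111001 = 249
IP: 97.104.132.249


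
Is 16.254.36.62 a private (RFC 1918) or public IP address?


RFC 1918 private ranges:
  10.0.0.0/8 (10.0.0.0 - 10.255.255.255)
  172.16.0.0/12 (172.16.0.0 - 172.31.255.255)
  192.168.0.0/16 (192.168.0.0 - 192.168.255.255)
Public (not in any RFC 1918 range)


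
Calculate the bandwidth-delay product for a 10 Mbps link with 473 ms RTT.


BDP = bandwidth * RTT
= 10 Mbps * 473 ms
= 10 * 1e6 * 473 / 1000 bits
= 4730000 bits
= 591250 bytes
= 577.3926 KB
BDP = 4730000 bits (591250 bytes)
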